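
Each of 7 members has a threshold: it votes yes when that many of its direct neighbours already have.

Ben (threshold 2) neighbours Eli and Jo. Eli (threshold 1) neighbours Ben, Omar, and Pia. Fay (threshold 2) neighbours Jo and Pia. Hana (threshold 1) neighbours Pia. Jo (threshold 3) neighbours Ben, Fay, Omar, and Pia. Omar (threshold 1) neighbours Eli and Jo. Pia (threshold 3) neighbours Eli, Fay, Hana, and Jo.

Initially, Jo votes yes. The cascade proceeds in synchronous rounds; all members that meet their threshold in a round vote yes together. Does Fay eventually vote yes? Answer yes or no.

Round 1 — Jo votes yes (initial).
Round 2 — checking thresholds:
  Ben: 1 of 2 neighbours < 2, holds.
  Fay: 1 of 2 neighbours < 2, holds.
  Omar: 1 of 2 neighbours ≥ 1, votes yes.
  Pia: 1 of 4 neighbours < 3, holds.
Round 3 — checking thresholds:
  Ben: 1 of 2 neighbours < 2, holds.
  Eli: 1 of 3 neighbours ≥ 1, votes yes.
  Fay: 1 of 2 neighbours < 2, holds.
  Pia: 1 of 4 neighbours < 3, holds.
Round 4 — checking thresholds:
  Ben: 2 of 2 neighbours ≥ 2, votes yes.
  Fay: 1 of 2 neighbours < 2, holds.
  Pia: 2 of 4 neighbours < 3, holds.
Round 5 — no new yes votes; cascade stops.

no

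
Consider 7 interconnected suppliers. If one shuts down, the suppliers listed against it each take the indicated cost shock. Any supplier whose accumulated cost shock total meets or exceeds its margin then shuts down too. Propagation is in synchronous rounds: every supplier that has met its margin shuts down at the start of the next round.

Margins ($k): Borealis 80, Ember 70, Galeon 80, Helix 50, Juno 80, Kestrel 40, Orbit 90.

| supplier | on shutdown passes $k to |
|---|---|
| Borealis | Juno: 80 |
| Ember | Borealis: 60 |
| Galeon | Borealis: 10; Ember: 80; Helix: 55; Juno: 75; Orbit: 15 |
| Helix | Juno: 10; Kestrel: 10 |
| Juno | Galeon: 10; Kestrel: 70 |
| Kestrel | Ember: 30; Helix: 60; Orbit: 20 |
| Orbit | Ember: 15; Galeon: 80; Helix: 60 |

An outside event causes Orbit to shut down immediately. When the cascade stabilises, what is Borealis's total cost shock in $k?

70

Round 1 — Orbit shuts down (initial).
  Ember: +15 → 15 < 70
  Galeon: +80 → 80 ≥ 80
  Helix: +60 → 60 ≥ 50
Round 2 — Galeon, Helix shut down.
  Borealis: +10 → 10 < 80
  Ember: +80 → 95 ≥ 70
  Juno: +75+10 → 85 ≥ 80
  Kestrel: +10 → 10 < 40
Round 3 — Ember, Juno shut down.
  Borealis: +60 → 70 < 80
  Kestrel: +70 → 80 ≥ 40
Round 4 — Kestrel shuts down.
No further shutdowns.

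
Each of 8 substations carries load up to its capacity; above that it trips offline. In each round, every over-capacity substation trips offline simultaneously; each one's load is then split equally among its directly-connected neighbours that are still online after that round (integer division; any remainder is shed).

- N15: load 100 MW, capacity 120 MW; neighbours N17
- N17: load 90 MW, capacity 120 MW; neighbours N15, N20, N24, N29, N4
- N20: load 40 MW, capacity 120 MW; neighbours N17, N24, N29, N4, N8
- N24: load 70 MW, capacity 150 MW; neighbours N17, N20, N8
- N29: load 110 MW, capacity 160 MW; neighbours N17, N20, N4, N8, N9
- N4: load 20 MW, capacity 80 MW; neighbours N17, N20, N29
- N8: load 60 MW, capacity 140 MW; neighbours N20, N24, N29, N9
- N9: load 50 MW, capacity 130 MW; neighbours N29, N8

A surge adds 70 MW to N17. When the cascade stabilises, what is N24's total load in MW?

102

Round 1 — N17 at 160 > 120. N17 trips offline.
  N17 sheds 160 MW to N15, N20, N24, N29, N4: 32 each.
    N15: 100+32 = 132 > 120
    N20: 40+32 = 72 ≤ 120
    N24: 70+32 = 102 ≤ 150
    N29: 110+32 = 142 ≤ 160
    N4: 20+32 = 52 ≤ 80
Round 2 — N15 trips offline.
  N15 sheds 132 MW: no online neighbours, lost.
No further trips.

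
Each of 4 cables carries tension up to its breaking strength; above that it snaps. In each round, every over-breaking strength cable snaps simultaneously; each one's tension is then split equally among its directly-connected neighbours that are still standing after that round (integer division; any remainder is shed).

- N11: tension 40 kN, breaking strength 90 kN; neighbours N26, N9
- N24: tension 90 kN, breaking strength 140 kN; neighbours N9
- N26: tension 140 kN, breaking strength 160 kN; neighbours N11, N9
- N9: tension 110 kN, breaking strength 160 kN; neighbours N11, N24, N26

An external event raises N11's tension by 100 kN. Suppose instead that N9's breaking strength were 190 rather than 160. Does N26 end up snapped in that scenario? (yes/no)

yes

With N9's breaking strength at 190:
Round 1 — N11 at 140 > 90. N11 snaps.
  N11 sheds 140 kN to N26, N9: 70 each.
    N26: 140+70 = 210 > 160
    N9: 110+70 = 180 ≤ 190
Round 2 — N26 snaps.
  N26 sheds 210 kN to N9: 210 each.
    N9: 180+210 = 390 > 190
Round 3 — N9 snaps.
  N9 sheds 390 kN to N24: 390 each.
    N24: 90+390 = 480 > 140
Round 4 — N24 snaps.
  N24 sheds 480 kN: no online neighbours, lost.
No further breaks.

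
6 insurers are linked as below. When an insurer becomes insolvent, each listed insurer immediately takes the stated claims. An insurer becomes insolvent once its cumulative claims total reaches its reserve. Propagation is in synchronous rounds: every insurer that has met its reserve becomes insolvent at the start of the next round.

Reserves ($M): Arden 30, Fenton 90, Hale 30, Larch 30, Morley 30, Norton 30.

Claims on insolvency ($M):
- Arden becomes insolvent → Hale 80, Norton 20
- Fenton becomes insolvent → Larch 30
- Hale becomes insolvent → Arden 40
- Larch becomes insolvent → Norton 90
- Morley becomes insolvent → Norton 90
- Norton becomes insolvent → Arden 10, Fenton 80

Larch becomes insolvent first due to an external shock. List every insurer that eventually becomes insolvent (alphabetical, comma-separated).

Round 1 — Larch becomes insolvent (initial).
  Norton: +90 → 90 ≥ 30
Round 2 — Norton becomes insolvent.
  Arden: +10 → 10 < 30
  Fenton: +80 → 80 < 90
No further insolvencies.

Larch, Norton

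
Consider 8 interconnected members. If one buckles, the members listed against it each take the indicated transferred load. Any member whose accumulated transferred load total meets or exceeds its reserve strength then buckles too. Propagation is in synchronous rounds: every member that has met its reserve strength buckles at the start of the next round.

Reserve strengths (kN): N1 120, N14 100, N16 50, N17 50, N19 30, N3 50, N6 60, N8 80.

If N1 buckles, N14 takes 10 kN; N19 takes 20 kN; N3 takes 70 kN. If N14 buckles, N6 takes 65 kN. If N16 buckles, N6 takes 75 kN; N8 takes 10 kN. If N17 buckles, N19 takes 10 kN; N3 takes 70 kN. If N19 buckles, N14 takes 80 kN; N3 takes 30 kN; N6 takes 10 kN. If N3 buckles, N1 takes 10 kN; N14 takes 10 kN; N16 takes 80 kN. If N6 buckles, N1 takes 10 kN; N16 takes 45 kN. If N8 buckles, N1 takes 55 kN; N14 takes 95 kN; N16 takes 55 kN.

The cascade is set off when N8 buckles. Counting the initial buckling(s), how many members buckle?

3

Round 1 — N8 buckles (initial).
  N1: +55 → 55 < 120
  N14: +95 → 95 < 100
  N16: +55 → 55 ≥ 50
Round 2 — N16 buckles.
  N6: +75 → 75 ≥ 60
Round 3 — N6 buckles.
  N1: +10 → 65 < 120
No further bucklings.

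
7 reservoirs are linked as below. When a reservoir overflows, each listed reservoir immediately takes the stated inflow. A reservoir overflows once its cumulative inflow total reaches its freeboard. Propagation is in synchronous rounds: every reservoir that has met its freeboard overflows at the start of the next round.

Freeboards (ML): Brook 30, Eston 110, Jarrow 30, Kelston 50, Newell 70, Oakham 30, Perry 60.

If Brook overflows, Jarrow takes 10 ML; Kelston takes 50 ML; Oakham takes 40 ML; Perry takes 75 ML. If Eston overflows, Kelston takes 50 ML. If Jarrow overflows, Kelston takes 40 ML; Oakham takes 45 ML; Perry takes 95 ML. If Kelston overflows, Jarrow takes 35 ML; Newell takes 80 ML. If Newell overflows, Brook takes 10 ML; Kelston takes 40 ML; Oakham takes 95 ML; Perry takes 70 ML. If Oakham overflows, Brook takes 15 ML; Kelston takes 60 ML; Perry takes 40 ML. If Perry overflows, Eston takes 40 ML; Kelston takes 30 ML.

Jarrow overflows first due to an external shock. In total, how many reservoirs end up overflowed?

Round 1 — Jarrow overflows (initial).
  Kelston: +40 → 40 < 50
  Oakham: +45 → 45 ≥ 30
  Perry: +95 → 95 ≥ 60
Round 2 — Oakham, Perry overflow.
  Brook: +15 → 15 < 30
  Eston: +40 → 40 < 110
  Kelston: +60+30 → 130 ≥ 50
Round 3 — Kelston overflows.
  Newell: +80 → 80 ≥ 70
Round 4 — Newell overflows.
  Brook: +10 → 25 < 30
No further overflows.

5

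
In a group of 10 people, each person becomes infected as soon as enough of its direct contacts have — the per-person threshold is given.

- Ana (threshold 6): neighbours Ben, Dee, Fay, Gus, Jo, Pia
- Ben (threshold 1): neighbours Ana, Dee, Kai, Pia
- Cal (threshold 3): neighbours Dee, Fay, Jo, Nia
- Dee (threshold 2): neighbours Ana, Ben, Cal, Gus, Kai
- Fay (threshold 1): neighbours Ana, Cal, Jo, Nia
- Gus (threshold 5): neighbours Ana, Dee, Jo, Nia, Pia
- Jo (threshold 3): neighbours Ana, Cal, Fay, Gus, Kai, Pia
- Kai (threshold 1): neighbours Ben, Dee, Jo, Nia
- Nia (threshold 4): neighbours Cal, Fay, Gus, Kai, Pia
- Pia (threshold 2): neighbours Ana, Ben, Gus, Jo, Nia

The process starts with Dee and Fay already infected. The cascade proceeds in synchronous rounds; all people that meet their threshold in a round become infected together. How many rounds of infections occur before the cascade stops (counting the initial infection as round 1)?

2

Round 1 — Dee, Fay become infected (initial).
Round 2 — checking thresholds:
  Ana: 2 of 6 neighbours < 6, holds.
  Ben: 1 of 4 neighbours ≥ 1, becomes infected.
  Cal: 2 of 4 neighbours < 3, holds.
  Gus: 1 of 5 neighbours < 5, holds.
  Jo: 1 of 6 neighbours < 3, holds.
  Kai: 1 of 4 neighbours ≥ 1, becomes infected.
  Nia: 1 of 5 neighbours < 4, holds.
Round 3 — no new infections; cascade stops.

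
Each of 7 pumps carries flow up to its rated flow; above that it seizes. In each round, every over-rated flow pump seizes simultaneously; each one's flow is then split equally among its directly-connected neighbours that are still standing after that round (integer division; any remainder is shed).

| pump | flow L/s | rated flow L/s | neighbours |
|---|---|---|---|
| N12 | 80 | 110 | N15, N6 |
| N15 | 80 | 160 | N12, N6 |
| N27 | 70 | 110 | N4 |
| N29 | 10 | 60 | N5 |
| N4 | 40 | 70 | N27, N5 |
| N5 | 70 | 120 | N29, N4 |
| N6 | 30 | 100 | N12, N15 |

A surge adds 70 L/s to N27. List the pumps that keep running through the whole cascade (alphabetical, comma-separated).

N12, N15, N6

Round 1 — N27 at 140 > 110. N27 seizes.
  N27 sheds 140 L/s to N4: 140 each.
    N4: 40+140 = 180 > 70
Round 2 — N4 seizes.
  N4 sheds 180 L/s to N5: 180 each.
    N5: 70+180 = 250 > 120
Round 3 — N5 seizes.
  N5 sheds 250 L/s to N29: 250 each.
    N29: 10+250 = 260 > 60
Round 4 — N29 seizes.
  N29 sheds 260 L/s: no online neighbours, lost.
No further seizures.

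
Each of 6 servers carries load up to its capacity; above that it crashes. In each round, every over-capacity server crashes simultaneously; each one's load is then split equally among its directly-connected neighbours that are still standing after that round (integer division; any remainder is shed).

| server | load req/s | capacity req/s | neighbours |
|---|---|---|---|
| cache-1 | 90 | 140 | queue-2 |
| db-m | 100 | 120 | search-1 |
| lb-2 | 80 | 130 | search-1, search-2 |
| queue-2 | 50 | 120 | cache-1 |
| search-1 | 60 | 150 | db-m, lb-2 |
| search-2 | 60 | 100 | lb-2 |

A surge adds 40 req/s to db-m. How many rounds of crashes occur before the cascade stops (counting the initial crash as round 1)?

4

Round 1 — db-m at 140 > 120. db-m crashes.
  db-m sheds 140 req/s to search-1: 140 each.
    search-1: 60+140 = 200 > 150
Round 2 — search-1 crashes.
  search-1 sheds 200 req/s to lb-2: 200 each.
    lb-2: 80+200 = 280 > 130
Round 3 — lb-2 crashes.
  lb-2 sheds 280 req/s to search-2: 280 each.
    search-2: 60+280 = 340 > 100
Round 4 — search-2 crashes.
  search-2 sheds 340 req/s: no online neighbours, lost.
No further crashes.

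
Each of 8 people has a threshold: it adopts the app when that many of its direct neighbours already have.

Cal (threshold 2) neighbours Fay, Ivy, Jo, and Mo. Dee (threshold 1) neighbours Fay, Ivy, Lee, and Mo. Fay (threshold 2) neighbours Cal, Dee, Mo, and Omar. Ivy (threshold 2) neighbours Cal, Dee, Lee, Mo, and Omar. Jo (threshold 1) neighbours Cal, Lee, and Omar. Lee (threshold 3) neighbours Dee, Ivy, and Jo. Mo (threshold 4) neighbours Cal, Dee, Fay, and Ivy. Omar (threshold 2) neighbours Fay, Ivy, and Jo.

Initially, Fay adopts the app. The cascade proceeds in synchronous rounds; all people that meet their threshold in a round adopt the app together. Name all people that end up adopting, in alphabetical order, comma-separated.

Round 1 — Fay adopts the app (initial).
Round 2 — checking thresholds:
  Cal: 1 of 4 neighbours < 2, below threshold.
  Dee: 1 of 4 neighbours ≥ 1, adopts the app.
  Mo: 1 of 4 neighbours < 4, below threshold.
  Omar: 1 of 3 neighbours < 2, below threshold.
Round 3 — no new adoptions; cascade stops.

Dee, Fay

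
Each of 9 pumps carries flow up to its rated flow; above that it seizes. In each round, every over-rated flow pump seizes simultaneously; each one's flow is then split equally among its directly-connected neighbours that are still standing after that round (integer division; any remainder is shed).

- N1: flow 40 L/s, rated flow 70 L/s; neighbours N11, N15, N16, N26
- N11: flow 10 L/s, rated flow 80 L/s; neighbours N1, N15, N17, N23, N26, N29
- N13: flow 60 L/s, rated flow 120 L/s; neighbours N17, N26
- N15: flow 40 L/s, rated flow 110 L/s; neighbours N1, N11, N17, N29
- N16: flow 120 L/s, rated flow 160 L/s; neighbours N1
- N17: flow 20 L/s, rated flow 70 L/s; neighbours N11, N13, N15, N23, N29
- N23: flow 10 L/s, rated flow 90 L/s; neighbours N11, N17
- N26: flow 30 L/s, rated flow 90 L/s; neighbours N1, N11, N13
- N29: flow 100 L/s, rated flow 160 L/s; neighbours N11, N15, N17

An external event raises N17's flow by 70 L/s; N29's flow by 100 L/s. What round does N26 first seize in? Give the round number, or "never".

Round 1 — N17 at 90 > 70; N29 at 200 > 160. N17, N29 seize.
  N17 sheds 90 L/s to N11, N13, N15, N23: 22 each (2 lost).
    N11: 10+22 = 32 ≤ 80
    N13: 60+22 = 82 ≤ 120
    N15: 40+22 = 62 ≤ 110
    N23: 10+22 = 32 ≤ 90
  N29 sheds 200 L/s to N11, N15: 100 each.
    N11: 32+100 = 132 > 80
    N15: 62+100 = 162 > 110
Round 2 — N11, N15 seize.
  N11 sheds 132 L/s to N1, N23, N26: 44 each.
    N1: 40+44 = 84 > 70
    N23: 32+44 = 76 ≤ 90
    N26: 30+44 = 74 ≤ 90
  N15 sheds 162 L/s to N1: 162 each.
    N1: 84+162 = 246 > 70
Round 3 — N1 seizes.
  N1 sheds 246 L/s to N16, N26: 123 each.
    N16: 120+123 = 243 > 160
    N26: 74+123 = 197 > 90
Round 4 — N16, N26 seize.
  N16 sheds 243 L/s: no online neighbours, lost.
  N26 sheds 197 L/s to N13: 197 each.
    N13: 82+197 = 279 > 120
Round 5 — N13 seizes.
  N13 sheds 279 L/s: no online neighbours, lost.
No further seizures.

4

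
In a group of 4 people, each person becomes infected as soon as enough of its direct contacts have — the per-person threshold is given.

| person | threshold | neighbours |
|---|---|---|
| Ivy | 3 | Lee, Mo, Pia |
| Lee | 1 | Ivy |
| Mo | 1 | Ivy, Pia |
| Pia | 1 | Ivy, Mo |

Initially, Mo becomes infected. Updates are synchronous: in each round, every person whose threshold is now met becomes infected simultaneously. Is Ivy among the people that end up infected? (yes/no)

no

Round 1 — Mo becomes infected (initial).
Round 2 — checking thresholds:
  Ivy: 1 of 3 neighbours < 3, below threshold.
  Pia: 1 of 2 neighbours ≥ 1, becomes infected.
Round 3 — no new infections; cascade stops.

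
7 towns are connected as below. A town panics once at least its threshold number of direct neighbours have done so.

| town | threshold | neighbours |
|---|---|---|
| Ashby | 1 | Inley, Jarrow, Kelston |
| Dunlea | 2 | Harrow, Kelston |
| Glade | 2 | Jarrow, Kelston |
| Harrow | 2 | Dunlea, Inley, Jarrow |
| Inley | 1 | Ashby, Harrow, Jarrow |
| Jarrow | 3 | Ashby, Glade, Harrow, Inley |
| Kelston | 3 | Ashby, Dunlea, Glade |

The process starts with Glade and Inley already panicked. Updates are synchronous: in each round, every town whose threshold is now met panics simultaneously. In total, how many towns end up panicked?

Round 1 — Glade, Inley panic (initial).
Round 2 — checking thresholds:
  Ashby: 1 of 3 neighbours ≥ 1, panics.
  Harrow: 1 of 3 neighbours < 2, holds.
  Jarrow: 2 of 4 neighbours < 3, holds.
  Kelston: 1 of 3 neighbours < 3, holds.
Round 3 — checking thresholds:
  Harrow: 1 of 3 neighbours < 2, holds.
  Jarrow: 3 of 4 neighbours ≥ 3, panics.
  Kelston: 2 of 3 neighbours < 3, holds.
Round 4 — checking thresholds:
  Harrow: 2 of 3 neighbours ≥ 2, panics.
  Kelston: 2 of 3 neighbours < 3, holds.
Round 5 — no new panics; cascade stops.

5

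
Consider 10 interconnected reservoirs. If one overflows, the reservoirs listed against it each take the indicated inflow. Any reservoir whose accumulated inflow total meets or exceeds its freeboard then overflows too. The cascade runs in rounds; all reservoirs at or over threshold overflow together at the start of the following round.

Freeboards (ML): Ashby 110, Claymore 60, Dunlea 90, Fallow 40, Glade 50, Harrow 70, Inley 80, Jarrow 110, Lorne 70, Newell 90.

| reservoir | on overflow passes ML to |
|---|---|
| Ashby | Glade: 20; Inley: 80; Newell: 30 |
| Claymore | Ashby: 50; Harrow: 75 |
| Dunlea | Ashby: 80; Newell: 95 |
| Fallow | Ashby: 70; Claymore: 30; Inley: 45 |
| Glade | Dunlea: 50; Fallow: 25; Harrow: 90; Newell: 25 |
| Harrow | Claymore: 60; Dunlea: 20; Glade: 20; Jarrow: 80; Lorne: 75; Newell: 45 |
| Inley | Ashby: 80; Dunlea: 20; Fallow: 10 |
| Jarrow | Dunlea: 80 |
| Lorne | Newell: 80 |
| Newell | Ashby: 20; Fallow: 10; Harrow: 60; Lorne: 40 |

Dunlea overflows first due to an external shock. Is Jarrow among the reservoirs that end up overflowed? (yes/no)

no

Round 1 — Dunlea overflows (initial).
  Ashby: +80 → 80 < 110
  Newell: +95 → 95 ≥ 90
Round 2 — Newell overflows.
  Ashby: +20 → 100 < 110
  Fallow: +10 → 10 < 40
  Harrow: +60 → 60 < 70
  Lorne: +40 → 40 < 70
No further overflows.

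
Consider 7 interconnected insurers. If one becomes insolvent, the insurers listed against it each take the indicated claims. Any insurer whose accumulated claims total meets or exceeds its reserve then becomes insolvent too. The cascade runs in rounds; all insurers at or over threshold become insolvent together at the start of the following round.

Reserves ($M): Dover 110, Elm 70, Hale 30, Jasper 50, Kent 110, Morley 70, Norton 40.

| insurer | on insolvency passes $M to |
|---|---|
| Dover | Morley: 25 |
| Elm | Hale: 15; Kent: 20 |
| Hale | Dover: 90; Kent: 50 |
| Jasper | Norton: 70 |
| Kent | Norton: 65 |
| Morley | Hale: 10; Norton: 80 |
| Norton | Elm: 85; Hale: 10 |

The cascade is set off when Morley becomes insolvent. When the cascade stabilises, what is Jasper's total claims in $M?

0

Round 1 — Morley becomes insolvent (initial).
  Hale: +10 → 10 < 30
  Norton: +80 → 80 ≥ 40
Round 2 — Norton becomes insolvent.
  Elm: +85 → 85 ≥ 70
  Hale: +10 → 20 < 30
Round 3 — Elm becomes insolvent.
  Hale: +15 → 35 ≥ 30
  Kent: +20 → 20 < 110
Round 4 — Hale becomes insolvent.
  Dover: +90 → 90 < 110
  Kent: +50 → 70 < 110
No further insolvencies.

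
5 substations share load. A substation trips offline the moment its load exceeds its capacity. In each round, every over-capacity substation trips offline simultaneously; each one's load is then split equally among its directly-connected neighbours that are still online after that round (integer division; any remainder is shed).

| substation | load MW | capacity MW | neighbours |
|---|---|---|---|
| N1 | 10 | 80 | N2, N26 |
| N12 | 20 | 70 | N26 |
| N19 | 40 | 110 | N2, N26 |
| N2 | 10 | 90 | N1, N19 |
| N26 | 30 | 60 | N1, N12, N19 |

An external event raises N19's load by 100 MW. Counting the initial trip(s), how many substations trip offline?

Round 1 — N19 at 140 > 110. N19 trips offline.
  N19 sheds 140 MW to N2, N26: 70 each.
    N2: 10+70 = 80 ≤ 90
    N26: 30+70 = 100 > 60
Round 2 — N26 trips offline.
  N26 sheds 100 MW to N1, N12: 50 each.
    N1: 10+50 = 60 ≤ 80
    N12: 20+50 = 70 ≤ 70
No further trips.

2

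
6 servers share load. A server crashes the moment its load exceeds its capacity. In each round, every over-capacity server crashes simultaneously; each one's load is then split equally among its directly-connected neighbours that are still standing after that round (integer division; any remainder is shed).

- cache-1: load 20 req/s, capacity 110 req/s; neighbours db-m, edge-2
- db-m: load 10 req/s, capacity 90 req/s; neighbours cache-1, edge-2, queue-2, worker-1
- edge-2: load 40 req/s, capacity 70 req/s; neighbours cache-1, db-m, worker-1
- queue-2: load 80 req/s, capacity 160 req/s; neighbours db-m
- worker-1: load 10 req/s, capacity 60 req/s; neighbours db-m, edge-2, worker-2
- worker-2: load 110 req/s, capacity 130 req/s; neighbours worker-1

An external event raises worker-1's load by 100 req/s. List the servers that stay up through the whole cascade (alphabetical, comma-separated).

cache-1, db-m, queue-2

Round 1 — worker-1 at 110 > 60. worker-1 crashes.
  worker-1 sheds 110 req/s to db-m, edge-2, worker-2: 36 each (2 lost).
    db-m: 10+36 = 46 ≤ 90
    edge-2: 40+36 = 76 > 70
    worker-2: 110+36 = 146 > 130
Round 2 — edge-2, worker-2 crash.
  edge-2 sheds 76 req/s to cache-1, db-m: 38 each.
    cache-1: 20+38 = 58 ≤ 110
    db-m: 46+38 = 84 ≤ 90
  worker-2 sheds 146 req/s: no online neighbours, lost.
No further crashes.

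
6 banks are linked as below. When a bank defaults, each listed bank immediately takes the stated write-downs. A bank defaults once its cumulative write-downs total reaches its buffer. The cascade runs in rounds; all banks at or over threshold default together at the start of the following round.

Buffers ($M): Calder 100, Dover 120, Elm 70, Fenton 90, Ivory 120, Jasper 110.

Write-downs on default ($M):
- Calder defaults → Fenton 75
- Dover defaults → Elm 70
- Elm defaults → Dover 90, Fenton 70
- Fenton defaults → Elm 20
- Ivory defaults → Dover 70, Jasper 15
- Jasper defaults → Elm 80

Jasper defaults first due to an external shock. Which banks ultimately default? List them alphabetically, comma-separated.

Round 1 — Jasper defaults (initial).
  Elm: +80 → 80 ≥ 70
Round 2 — Elm defaults.
  Dover: +90 → 90 < 120
  Fenton: +70 → 70 < 90
No further defaults.

Elm, Jasper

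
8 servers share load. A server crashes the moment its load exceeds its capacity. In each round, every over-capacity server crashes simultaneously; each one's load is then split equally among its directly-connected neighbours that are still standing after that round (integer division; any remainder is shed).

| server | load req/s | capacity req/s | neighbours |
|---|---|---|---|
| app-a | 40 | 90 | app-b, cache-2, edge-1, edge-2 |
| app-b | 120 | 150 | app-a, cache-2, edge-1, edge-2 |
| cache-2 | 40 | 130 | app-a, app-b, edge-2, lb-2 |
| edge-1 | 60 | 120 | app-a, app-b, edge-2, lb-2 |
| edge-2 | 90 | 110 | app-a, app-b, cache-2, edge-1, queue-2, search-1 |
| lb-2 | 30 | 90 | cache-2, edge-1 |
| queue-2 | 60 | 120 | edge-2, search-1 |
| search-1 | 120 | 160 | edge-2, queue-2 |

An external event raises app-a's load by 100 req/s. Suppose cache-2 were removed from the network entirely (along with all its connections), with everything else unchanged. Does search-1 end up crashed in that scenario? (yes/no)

With cache-2 removed:
Round 1 — app-a at 140 > 90. app-a crashes.
  app-a sheds 140 req/s to app-b, edge-1, edge-2: 46 each (2 lost).
    app-b: 120+46 = 166 > 150
    edge-1: 60+46 = 106 ≤ 120
    edge-2: 90+46 = 136 > 110
Round 2 — app-b, edge-2 crash.
  app-b sheds 166 req/s to edge-1: 166 each.
    edge-1: 106+166 = 272 > 120
  edge-2 sheds 136 req/s to edge-1, queue-2, search-1: 45 each (1 lost).
    edge-1: 272+45 = 317 > 120
    queue-2: 60+45 = 105 ≤ 120
    search-1: 120+45 = 165 > 160
Round 3 — edge-1, search-1 crash.
  edge-1 sheds 317 req/s to lb-2: 317 each.
    lb-2: 30+317 = 347 > 90
  search-1 sheds 165 req/s to queue-2: 165 each.
    queue-2: 105+165 = 270 > 120
Round 4 — lb-2, queue-2 crash.
  lb-2 sheds 347 req/s: no online neighbours, lost.
  queue-2 sheds 270 req/s: no online neighbours, lost.
No further crashes.

yes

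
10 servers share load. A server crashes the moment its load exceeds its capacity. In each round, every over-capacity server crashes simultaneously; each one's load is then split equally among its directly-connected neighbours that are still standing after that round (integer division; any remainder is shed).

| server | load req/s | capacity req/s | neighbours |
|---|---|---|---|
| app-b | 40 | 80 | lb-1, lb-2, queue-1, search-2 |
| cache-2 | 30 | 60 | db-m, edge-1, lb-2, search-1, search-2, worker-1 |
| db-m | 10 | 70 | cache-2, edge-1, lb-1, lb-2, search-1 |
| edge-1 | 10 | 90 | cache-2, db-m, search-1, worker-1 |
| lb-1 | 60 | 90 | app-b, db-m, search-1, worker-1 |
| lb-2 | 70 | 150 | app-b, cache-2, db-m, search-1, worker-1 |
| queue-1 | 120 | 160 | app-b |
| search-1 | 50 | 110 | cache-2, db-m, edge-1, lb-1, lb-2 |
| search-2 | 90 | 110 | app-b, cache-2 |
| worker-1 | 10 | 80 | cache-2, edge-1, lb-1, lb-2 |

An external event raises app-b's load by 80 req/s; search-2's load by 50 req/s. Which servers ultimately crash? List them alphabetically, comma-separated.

app-b, cache-2, db-m, edge-1, lb-1, lb-2, search-1, search-2, worker-1

Round 1 — app-b at 120 > 80; search-2 at 140 > 110. app-b, search-2 crash.
  app-b sheds 120 req/s to lb-1, lb-2, queue-1: 40 each.
    lb-1: 60+40 = 100 > 90
    lb-2: 70+40 = 110 ≤ 150
    queue-1: 120+40 = 160 ≤ 160
  search-2 sheds 140 req/s to cache-2: 140 each.
    cache-2: 30+140 = 170 > 60
Round 2 — cache-2, lb-1 crash.
  cache-2 sheds 170 req/s to db-m, edge-1, lb-2, search-1, worker-1: 34 each.
    db-m: 10+34 = 44 ≤ 70
    edge-1: 10+34 = 44 ≤ 90
    lb-2: 110+34 = 144 ≤ 150
    search-1: 50+34 = 84 ≤ 110
    worker-1: 10+34 = 44 ≤ 80
  lb-1 sheds 100 req/s to db-m, search-1, worker-1: 33 each (1 lost).
    db-m: 44+33 = 77 > 70
    search-1: 84+33 = 117 > 110
    worker-1: 44+33 = 77 ≤ 80
Round 3 — db-m, search-1 crash.
  db-m sheds 77 req/s to edge-1, lb-2: 38 each (1 lost).
    edge-1: 44+38 = 82 ≤ 90
    lb-2: 144+38 = 182 > 150
  search-1 sheds 117 req/s to edge-1, lb-2: 58 each (1 lost).
    edge-1: 82+58 = 140 > 90
    lb-2: 182+58 = 240 > 150
Round 4 — edge-1, lb-2 crash.
  edge-1 sheds 140 req/s to worker-1: 140 each.
    worker-1: 77+140 = 217 > 80
  lb-2 sheds 240 req/s to worker-1: 240 each.
    worker-1: 217+240 = 457 > 80
Round 5 — worker-1 crashes.
  worker-1 sheds 457 req/s: no online neighbours, lost.
No further crashes.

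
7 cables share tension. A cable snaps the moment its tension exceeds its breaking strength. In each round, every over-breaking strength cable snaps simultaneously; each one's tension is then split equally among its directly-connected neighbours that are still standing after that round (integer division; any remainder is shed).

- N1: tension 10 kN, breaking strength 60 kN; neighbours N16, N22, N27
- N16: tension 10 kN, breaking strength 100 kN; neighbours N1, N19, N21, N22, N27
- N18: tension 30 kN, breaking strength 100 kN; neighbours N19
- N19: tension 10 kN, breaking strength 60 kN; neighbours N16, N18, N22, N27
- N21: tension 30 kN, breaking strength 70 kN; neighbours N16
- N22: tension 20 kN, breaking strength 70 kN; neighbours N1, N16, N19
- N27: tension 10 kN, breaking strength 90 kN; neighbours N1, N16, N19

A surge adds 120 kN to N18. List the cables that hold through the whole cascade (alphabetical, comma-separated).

N1, N16, N21, N27

Round 1 — N18 at 150 > 100. N18 snaps.
  N18 sheds 150 kN to N19: 150 each.
    N19: 10+150 = 160 > 60
Round 2 — N19 snaps.
  N19 sheds 160 kN to N16, N22, N27: 53 each (1 lost).
    N16: 10+53 = 63 ≤ 100
    N22: 20+53 = 73 > 70
    N27: 10+53 = 63 ≤ 90
Round 3 — N22 snaps.
  N22 sheds 73 kN to N1, N16: 36 each (1 lost).
    N1: 10+36 = 46 ≤ 60
    N16: 63+36 = 99 ≤ 100
No further breaks.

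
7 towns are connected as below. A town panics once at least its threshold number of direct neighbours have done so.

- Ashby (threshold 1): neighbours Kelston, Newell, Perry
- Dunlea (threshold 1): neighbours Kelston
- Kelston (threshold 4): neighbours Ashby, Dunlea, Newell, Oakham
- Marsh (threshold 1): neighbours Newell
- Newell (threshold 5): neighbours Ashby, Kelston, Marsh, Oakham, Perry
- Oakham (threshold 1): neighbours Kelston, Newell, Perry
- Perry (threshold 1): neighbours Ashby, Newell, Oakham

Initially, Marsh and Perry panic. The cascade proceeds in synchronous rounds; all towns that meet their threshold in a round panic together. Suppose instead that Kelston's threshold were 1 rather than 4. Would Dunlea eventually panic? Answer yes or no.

With Kelston's threshold at 1:
Round 1 — Marsh, Perry panic (initial).
Round 2 — checking thresholds:
  Ashby: 1 of 3 neighbours ≥ 1, panics.
  Newell: 2 of 5 neighbours < 5, not yet.
  Oakham: 1 of 3 neighbours ≥ 1, panics.
Round 3 — checking thresholds:
  Kelston: 2 of 4 neighbours ≥ 1, panics.
  Newell: 4 of 5 neighbours < 5, not yet.
Round 4 — checking thresholds:
  Dunlea: 1 of 1 neighbours ≥ 1, panics.
  Newell: 5 of 5 neighbours ≥ 5, panics.
Round 5 — no new panics; cascade stops.

yes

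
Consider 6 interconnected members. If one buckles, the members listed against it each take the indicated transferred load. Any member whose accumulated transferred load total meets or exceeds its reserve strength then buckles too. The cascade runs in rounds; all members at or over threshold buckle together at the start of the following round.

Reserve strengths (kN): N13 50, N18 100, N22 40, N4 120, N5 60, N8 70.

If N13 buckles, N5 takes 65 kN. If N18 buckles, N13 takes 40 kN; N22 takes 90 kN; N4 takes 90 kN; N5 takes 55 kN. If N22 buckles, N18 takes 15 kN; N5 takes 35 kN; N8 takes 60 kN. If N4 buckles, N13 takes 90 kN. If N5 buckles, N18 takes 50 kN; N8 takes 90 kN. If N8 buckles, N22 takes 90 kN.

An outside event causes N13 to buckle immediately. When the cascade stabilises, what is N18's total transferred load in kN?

65

Round 1 — N13 buckles (initial).
  N5: +65 → 65 ≥ 60
Round 2 — N5 buckles.
  N18: +50 → 50 < 100
  N8: +90 → 90 ≥ 70
Round 3 — N8 buckles.
  N22: +90 → 90 ≥ 40
Round 4 — N22 buckles.
  N18: +15 → 65 < 100
No further bucklings.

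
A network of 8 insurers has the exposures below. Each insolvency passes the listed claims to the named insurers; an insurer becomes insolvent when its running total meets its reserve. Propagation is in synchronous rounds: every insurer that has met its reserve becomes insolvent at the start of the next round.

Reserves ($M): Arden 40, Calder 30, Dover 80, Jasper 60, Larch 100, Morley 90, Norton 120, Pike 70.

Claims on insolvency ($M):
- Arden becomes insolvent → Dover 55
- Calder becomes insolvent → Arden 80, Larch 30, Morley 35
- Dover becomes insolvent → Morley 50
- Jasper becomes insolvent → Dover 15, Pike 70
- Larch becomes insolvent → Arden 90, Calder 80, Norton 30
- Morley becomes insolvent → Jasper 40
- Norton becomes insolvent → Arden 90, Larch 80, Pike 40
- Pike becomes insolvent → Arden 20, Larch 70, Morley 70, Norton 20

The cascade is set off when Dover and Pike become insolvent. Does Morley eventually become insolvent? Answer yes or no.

yes

Round 1 — Dover, Pike become insolvent (initial).
  Arden: +20 → 20 < 40
  Larch: +70 → 70 < 100
  Morley: +50+70 → 120 ≥ 90
  Norton: +20 → 20 < 120
Round 2 — Morley becomes insolvent.
  Jasper: +40 → 40 < 60
No further insolvencies.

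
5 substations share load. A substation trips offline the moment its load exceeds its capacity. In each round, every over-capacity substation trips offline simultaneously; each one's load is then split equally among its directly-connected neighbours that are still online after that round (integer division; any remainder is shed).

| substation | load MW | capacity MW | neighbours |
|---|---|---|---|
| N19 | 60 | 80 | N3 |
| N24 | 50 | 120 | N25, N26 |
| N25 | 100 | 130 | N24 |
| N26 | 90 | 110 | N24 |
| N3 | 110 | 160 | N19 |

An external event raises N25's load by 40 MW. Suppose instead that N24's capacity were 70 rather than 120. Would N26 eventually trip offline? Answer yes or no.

With N24's capacity at 70:
Round 1 — N25 at 140 > 130. N25 trips offline.
  N25 sheds 140 MW to N24: 140 each.
    N24: 50+140 = 190 > 70
Round 2 — N24 trips offline.
  N24 sheds 190 MW to N26: 190 each.
    N26: 90+190 = 280 > 110
Round 3 — N26 trips offline.
  N26 sheds 280 MW: no online neighbours, lost.
No further trips.

yes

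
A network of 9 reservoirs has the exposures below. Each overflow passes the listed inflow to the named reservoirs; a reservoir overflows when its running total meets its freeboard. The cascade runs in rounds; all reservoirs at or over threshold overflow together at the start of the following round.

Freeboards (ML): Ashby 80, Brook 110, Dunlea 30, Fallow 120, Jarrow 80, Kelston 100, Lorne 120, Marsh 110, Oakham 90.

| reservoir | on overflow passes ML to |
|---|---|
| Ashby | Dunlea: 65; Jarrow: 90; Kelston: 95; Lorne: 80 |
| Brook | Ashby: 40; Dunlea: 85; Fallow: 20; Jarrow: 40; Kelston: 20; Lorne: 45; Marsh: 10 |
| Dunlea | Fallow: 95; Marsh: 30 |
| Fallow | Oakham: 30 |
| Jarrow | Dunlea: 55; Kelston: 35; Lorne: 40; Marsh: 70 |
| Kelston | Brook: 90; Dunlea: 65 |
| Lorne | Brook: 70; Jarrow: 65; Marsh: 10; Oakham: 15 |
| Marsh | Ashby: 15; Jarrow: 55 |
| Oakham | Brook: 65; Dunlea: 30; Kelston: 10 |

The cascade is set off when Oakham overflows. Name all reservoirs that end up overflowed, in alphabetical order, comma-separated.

Dunlea, Oakham

Round 1 — Oakham overflows (initial).
  Brook: +65 → 65 < 110
  Dunlea: +30 → 30 ≥ 30
  Kelston: +10 → 10 < 100
Round 2 — Dunlea overflows.
  Fallow: +95 → 95 < 120
  Marsh: +30 → 30 < 110
No further overflows.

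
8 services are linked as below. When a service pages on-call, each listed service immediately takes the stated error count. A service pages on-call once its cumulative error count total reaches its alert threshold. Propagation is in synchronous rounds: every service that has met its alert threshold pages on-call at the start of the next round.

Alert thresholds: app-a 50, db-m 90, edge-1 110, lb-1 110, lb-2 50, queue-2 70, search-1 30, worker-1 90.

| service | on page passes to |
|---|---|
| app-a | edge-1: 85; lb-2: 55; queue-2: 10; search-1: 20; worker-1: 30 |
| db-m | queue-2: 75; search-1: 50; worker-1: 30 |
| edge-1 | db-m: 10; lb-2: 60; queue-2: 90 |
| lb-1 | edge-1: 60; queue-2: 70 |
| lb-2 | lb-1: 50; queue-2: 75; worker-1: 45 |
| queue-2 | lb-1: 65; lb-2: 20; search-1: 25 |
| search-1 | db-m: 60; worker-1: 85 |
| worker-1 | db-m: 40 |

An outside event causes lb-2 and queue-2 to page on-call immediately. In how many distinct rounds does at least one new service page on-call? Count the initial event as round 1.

2

Round 1 — lb-2, queue-2 page on-call (initial).
  lb-1: +50+65 → 115 ≥ 110
  search-1: +25 → 25 < 30
  worker-1: +45 → 45 < 90
Round 2 — lb-1 pages on-call.
  edge-1: +60 → 60 < 110
No further pages.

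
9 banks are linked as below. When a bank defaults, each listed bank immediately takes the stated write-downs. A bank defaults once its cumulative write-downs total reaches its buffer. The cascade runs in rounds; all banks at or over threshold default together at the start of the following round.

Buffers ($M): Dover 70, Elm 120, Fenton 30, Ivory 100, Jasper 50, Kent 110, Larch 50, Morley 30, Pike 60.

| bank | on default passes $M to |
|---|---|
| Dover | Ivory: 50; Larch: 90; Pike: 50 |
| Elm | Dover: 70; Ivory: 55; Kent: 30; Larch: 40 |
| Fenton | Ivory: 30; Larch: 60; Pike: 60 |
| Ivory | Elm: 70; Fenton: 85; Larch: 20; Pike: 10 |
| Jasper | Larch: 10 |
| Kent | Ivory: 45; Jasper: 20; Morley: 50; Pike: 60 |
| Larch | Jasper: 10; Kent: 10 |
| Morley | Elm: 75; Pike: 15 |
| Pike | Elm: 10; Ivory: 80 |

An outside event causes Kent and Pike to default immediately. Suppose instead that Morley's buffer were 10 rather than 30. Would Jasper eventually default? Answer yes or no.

With Morley's buffer at 10:
Round 1 — Kent, Pike default (initial).
  Elm: +10 → 10 < 120
  Ivory: +45+80 → 125 ≥ 100
  Jasper: +20 → 20 < 50
  Morley: +50 → 50 ≥ 10
Round 2 — Ivory, Morley default.
  Elm: +70+75 → 155 ≥ 120
  Fenton: +85 → 85 ≥ 30
  Larch: +20 → 20 < 50
Round 3 — Elm, Fenton default.
  Dover: +70 → 70 ≥ 70
  Larch: +40+60 → 120 ≥ 50
Round 4 — Dover, Larch default.
  Jasper: +10 → 30 < 50
No further defaults.

no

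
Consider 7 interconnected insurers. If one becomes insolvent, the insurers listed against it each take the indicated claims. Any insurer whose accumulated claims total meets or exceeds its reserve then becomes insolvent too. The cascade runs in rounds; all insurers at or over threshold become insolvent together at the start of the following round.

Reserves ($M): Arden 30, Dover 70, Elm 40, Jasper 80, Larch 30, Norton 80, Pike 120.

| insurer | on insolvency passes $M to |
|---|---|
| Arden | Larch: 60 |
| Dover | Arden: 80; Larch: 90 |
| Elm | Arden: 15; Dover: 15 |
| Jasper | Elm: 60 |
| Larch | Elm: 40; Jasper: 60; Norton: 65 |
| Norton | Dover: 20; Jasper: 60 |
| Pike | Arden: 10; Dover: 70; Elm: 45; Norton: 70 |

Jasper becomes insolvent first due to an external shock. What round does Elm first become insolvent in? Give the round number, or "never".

Round 1 — Jasper becomes insolvent (initial).
  Elm: +60 → 60 ≥ 40
Round 2 — Elm becomes insolvent.
  Arden: +15 → 15 < 30
  Dover: +15 → 15 < 70
No further insolvencies.

2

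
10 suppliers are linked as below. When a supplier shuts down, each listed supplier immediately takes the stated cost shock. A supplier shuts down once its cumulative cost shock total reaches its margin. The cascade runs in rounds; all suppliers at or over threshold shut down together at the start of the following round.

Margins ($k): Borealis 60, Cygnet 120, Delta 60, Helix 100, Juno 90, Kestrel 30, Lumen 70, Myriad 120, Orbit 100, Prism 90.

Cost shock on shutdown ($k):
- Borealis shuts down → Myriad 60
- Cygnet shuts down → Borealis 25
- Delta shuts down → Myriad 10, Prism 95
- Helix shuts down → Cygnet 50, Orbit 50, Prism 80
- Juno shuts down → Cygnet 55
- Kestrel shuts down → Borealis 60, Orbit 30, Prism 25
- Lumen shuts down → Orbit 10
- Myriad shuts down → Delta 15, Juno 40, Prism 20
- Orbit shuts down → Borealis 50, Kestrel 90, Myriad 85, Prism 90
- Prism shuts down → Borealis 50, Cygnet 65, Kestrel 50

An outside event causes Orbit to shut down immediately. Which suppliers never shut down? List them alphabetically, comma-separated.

Cygnet, Delta, Helix, Juno, Lumen

Round 1 — Orbit shuts down (initial).
  Borealis: +50 → 50 < 60
  Kestrel: +90 → 90 ≥ 30
  Myriad: +85 → 85 < 120
  Prism: +90 → 90 ≥ 90
Round 2 — Kestrel, Prism shut down.
  Borealis: +60+50 → 160 ≥ 60
  Cygnet: +65 → 65 < 120
Round 3 — Borealis shuts down.
  Myriad: +60 → 145 ≥ 120
Round 4 — Myriad shuts down.
  Delta: +15 → 15 < 60
  Juno: +40 → 40 < 90
No further shutdowns.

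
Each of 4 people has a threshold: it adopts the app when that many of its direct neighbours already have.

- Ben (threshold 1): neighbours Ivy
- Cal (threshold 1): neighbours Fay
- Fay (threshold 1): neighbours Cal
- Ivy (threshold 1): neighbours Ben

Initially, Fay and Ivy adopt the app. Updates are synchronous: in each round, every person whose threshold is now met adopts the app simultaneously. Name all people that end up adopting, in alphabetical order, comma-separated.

Ben, Cal, Fay, Ivy

Round 1 — Fay, Ivy adopt the app (initial).
Round 2 — checking thresholds:
  Ben: 1 of 1 neighbours ≥ 1, adopts the app.
  Cal: 1 of 1 neighbours ≥ 1, adopts the app.
Round 3 — no new adoptions; cascade stops.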